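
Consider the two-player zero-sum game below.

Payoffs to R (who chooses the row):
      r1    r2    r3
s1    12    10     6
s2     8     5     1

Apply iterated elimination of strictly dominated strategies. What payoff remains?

6

Row s2 is strictly dominated by row s1 (12>8, 10>5, 6>1); eliminate s2.
Column r2 is strictly dominated by r3 for C (6<10); eliminate r2.
Column r1 is strictly dominated by r3 for C (6<12); eliminate r1.
Only (s1, r3) remains, with payoff 6.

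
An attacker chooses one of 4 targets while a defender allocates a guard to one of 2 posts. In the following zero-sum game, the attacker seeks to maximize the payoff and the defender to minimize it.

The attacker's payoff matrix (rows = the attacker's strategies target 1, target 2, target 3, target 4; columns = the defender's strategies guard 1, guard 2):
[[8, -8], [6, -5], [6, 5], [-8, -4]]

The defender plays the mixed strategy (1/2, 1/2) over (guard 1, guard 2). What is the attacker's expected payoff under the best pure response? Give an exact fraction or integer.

target 1: (8)·(1/2) + (-8)·(1/2) = 0.
target 2: (6)·(1/2) + (-5)·(1/2) = 1/2.
target 3: (6)·(1/2) + (5)·(1/2) = 11/2.
target 4: (-8)·(1/2) + (-4)·(1/2) = -6.
The best pure response is target 3 with expected payoff 11/2.

11/2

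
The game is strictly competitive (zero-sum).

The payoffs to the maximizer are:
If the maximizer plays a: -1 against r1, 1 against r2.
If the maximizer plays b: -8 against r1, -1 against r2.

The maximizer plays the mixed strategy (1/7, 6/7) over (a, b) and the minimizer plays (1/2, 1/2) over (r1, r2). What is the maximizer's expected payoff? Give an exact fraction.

Against (1/2, 1/2), each row's expected payoff is a: 0; b: -9/2.
Taking the (1/7, 6/7)-weighted average: (1/7)·(0) + (6/7)·(-9/2) = -27/7.

-27/7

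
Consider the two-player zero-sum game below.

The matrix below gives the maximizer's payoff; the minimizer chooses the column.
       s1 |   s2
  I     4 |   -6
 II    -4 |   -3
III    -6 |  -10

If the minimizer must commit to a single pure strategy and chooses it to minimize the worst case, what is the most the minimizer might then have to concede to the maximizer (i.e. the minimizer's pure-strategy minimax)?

-3

The worst case (largest entry) in each column is s1: 4, s2: -3.
The best (smallest) of these is -3.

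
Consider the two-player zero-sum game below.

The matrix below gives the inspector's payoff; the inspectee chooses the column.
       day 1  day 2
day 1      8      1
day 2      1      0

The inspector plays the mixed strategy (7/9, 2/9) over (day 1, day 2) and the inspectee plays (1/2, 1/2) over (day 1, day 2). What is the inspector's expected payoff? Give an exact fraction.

65/18

Against (1/2, 1/2), each row's expected payoff is day 1: 9/2; day 2: 1/2.
Taking the (7/9, 2/9)-weighted average: (7/9)·(9/2) + (2/9)·(1/2) = 65/18.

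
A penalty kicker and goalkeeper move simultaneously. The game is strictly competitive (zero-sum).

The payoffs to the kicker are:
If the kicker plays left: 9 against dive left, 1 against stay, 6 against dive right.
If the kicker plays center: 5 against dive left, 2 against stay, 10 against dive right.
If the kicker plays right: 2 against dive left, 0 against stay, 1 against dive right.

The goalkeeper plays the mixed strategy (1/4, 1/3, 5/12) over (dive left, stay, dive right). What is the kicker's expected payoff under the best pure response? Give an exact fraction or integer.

left: (9)·(1/4) + (1)·(1/3) + (6)·(5/12) = 61/12.
center: (5)·(1/4) + (2)·(1/3) + (10)·(5/12) = 73/12.
right: (2)·(1/4) + (0)·(1/3) + (1)·(5/12) = 11/12.
The best pure response is center with expected payoff 73/12.

73/12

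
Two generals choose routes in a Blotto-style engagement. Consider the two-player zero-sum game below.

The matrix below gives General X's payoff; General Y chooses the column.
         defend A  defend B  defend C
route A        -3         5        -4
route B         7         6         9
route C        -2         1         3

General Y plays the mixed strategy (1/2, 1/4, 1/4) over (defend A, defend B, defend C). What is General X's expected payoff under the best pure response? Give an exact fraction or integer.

route A: (-3)·(1/2) + (5)·(1/4) + (-4)·(1/4) = -5/4.
route B: (7)·(1/2) + (6)·(1/4) + (9)·(1/4) = 29/4.
route C: (-2)·(1/2) + (1)·(1/4) + (3)·(1/4) = 0.
The best pure response is route B with expected payoff 29/4.

29/4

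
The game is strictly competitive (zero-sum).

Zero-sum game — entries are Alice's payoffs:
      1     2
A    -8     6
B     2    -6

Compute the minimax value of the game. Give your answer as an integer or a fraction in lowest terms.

-18/11

Row minima are -8 and -6, so Alice's maximin is -6; column maxima are 2 and 6, so Bob's minimax is 2. These differ, so the equilibrium is in mixed strategies.
Let Alice play A with probability p. Bob is indifferent when −8p + 2(1−p) = 6p − 6(1−p), giving p = 4/11.
Let Bob play 1 with probability q. Alice is indifferent when −8q + 6(1−q) = 2q − 6(1−q), giving q = 6/11.
The value is -8·(6/11) + (6)·(5/11) = -18/11.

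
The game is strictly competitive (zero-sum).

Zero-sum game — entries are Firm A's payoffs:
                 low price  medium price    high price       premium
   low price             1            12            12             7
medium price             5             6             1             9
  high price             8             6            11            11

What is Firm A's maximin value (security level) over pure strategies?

The worst-case payoff for each row is low price: 1, medium price: 1, high price: 6.
The best of these is 6.

6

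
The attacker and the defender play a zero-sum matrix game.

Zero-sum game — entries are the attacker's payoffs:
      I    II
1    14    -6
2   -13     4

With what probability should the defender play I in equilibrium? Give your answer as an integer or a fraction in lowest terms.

Row minima are -6 and -13, so the attacker's maximin is -6; column maxima are 14 and 4, so the defender's minimax is 4. These differ, so the equilibrium is in mixed strategies.
Let the defender play I with probability q. The attacker is indifferent when 14q − 6(1−q) = −13q + 4(1−q), giving q = 10/37.

10/37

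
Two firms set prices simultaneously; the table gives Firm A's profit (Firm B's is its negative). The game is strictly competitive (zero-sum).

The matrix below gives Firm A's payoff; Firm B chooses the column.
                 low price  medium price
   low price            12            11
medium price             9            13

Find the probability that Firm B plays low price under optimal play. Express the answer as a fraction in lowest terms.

2/5

Row minima are 11 and 9, so Firm A's maximin is 11; column maxima are 12 and 13, so Firm B's minimax is 12. These differ, so the equilibrium is in mixed strategies.
Let Firm B play low price with probability q. Firm A is indifferent when 12q + 11(1−q) = 9q + 13(1−q), giving q = 2/5.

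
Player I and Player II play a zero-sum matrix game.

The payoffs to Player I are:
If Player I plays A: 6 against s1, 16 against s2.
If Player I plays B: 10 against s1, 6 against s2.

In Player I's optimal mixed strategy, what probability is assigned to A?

2/7

Row minima are 6 and 6, so Player I's maximin is 6; column maxima are 10 and 16, so Player II's minimax is 10. These differ, so the equilibrium is in mixed strategies.
Let Player I play A with probability p. Player II is indifferent when 6p + 10(1−p) = 16p + 6(1−p), giving p = 2/7.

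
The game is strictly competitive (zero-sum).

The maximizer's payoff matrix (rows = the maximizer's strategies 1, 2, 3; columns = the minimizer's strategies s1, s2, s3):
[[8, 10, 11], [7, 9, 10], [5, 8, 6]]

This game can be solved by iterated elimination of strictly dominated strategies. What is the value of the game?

8

Column s2 is strictly dominated by s1 for the minimizer (8<10, 7<9, 5<8); eliminate s2.
Column s3 is strictly dominated by s1 for the minimizer (8<11, 7<10, 5<6); eliminate s3.
Row 3 is strictly dominated by row 1 (8>5); eliminate 3.
Row 2 is strictly dominated by row 1 (8>7); eliminate 2.
Only (1, s1) remains, with payoff 8.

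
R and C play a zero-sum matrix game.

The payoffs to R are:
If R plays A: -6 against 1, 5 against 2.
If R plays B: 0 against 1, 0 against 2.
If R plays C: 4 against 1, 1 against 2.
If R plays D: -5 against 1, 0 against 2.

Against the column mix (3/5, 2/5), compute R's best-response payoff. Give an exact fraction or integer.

14/5

A: (-6)·(3/5) + (5)·(2/5) = -8/5.
B: (0)·(3/5) + (0)·(2/5) = 0.
C: (4)·(3/5) + (1)·(2/5) = 14/5.
D: (-5)·(3/5) + (0)·(2/5) = -3.
The best pure response is C with expected payoff 14/5.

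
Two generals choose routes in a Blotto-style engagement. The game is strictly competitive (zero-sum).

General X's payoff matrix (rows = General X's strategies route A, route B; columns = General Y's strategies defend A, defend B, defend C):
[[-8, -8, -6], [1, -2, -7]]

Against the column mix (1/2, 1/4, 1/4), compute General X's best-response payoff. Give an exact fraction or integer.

route A: (-8)·(1/2) + (-8)·(1/4) + (-6)·(1/4) = -15/2.
route B: (1)·(1/2) + (-2)·(1/4) + (-7)·(1/4) = -7/4.
The best pure response is route B with expected payoff -7/4.

-7/4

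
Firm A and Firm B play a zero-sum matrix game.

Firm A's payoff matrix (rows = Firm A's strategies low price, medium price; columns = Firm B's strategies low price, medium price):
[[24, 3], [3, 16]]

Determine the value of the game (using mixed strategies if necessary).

375/34

Row minima are 3 and 3, so Firm A's maximin is 3; column maxima are 24 and 16, so Firm B's minimax is 16. These differ, so the equilibrium is in mixed strategies.
Let Firm A play low price with probability p. Firm B is indifferent when 24p + 3(1−p) = 3p + 16(1−p), giving p = 13/34.
Let Firm B play low price with probability q. Firm A is indifferent when 24q + 3(1−q) = 3q + 16(1−q), giving q = 13/34.
The value is 24·(13/34) + (3)·(21/34) = 375/34.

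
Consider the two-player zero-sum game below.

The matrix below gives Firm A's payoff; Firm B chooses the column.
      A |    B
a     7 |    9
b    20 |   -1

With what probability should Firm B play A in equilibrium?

Row minima are 7 and -1, so Firm A's maximin is 7; column maxima are 20 and 9, so Firm B's minimax is 9. These differ, so the equilibrium is in mixed strategies.
Let Firm B play A with probability q. Firm A is indifferent when 7q + 9(1−q) = 20q − (1−q), giving q = 10/23.

10/23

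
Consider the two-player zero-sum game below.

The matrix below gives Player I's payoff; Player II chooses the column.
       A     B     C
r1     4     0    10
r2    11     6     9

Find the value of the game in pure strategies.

Row minima: 0, 6 → Player I's maximin is 6.
Column maxima: 11, 6, 10 → Player II's minimax is 6.
They coincide at (r2, B), so the value is 6.

6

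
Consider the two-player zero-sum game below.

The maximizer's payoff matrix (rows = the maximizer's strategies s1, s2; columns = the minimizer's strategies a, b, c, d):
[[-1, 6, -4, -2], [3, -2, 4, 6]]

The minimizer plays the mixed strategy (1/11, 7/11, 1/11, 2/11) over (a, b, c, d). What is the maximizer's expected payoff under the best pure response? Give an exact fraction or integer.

s1: (-1)·(1/11) + (6)·(7/11) + (-4)·(1/11) + (-2)·(2/11) = 3.
s2: (3)·(1/11) + (-2)·(7/11) + (4)·(1/11) + (6)·(2/11) = 5/11.
The best pure response is s1 with expected payoff 3.

3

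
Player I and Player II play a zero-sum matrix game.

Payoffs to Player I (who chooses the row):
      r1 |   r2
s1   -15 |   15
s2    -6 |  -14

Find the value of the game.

Row minima are -15 and -14, so Player I's maximin is -14; column maxima are -6 and 15, so Player II's minimax is -6. These differ, so the equilibrium is in mixed strategies.
Let Player I play s1 with probability p. Player II is indifferent when −15p − 6(1−p) = 15p − 14(1−p), giving p = 4/19.
Let Player II play r1 with probability q. Player I is indifferent when −15q + 15(1−q) = −6q − 14(1−q), giving q = 29/38.
The value is -15·(29/38) + (15)·(9/38) = -150/19.

-150/19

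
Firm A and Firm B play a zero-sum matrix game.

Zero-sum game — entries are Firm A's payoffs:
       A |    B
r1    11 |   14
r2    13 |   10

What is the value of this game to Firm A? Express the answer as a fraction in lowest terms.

Row minima are 11 and 10, so Firm A's maximin is 11; column maxima are 13 and 14, so Firm B's minimax is 13. These differ, so the equilibrium is in mixed strategies.
Let Firm A play r1 with probability p. Firm B is indifferent when 11p + 13(1−p) = 14p + 10(1−p), giving p = 1/2.
Let Firm B play A with probability q. Firm A is indifferent when 11q + 14(1−q) = 13q + 10(1−q), giving q = 2/3.
The value is 11·(2/3) + (14)·(1/3) = 12.

12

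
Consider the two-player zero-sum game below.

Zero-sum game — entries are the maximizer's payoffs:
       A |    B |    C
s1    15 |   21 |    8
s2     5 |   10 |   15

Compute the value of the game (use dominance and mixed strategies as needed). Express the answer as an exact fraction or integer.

Column B is strictly dominated by A for the minimizer (it gives the maximizer more in every row).
The remaining 2×2 game on (s1, s2) × (A, C) has no saddle point. Let the maximizer play s1 with probability p; indifference gives 15p + 5(1−p) = 8p + 15(1−p), so p = 10/17.
Similarly the minimizer's optimal q on A is 7/17, and the value is 15·(7/17) + (8)·(10/17) = 185/17.

185/17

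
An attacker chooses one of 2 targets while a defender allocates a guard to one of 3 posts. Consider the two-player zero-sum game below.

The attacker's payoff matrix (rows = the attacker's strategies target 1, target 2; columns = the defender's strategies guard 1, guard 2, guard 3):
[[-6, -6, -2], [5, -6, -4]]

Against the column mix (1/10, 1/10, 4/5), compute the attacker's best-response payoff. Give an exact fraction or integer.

target 1: (-6)·(1/10) + (-6)·(1/10) + (-2)·(4/5) = -14/5.
target 2: (5)·(1/10) + (-6)·(1/10) + (-4)·(4/5) = -33/10.
The best pure response is target 1 with expected payoff -14/5.

-14/5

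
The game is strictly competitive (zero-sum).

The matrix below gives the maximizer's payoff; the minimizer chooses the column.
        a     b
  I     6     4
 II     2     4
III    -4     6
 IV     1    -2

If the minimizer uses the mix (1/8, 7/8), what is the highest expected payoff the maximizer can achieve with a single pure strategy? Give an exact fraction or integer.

I: (6)·(1/8) + (4)·(7/8) = 17/4.
II: (2)·(1/8) + (4)·(7/8) = 15/4.
III: (-4)·(1/8) + (6)·(7/8) = 19/4.
IV: (1)·(1/8) + (-2)·(7/8) = -13/8.
The best pure response is III with expected payoff 19/4.

19/4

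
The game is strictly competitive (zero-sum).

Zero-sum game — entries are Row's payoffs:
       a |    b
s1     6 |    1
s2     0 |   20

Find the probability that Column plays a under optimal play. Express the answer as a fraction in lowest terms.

Row minima are 1 and 0, so Row's maximin is 1; column maxima are 6 and 20, so Column's minimax is 6. These differ, so the equilibrium is in mixed strategies.
Let Column play a with probability q. Row is indifferent when 6q + (1−q) = 20(1−q), giving q = 19/25.

19/25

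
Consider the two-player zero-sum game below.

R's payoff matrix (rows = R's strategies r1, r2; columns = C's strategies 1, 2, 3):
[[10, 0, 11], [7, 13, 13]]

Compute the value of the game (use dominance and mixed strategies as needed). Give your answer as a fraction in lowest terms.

65/8

Column 3 is strictly dominated by 1 for C (it gives R more in every row).
The remaining 2×2 game on (r1, r2) × (1, 2) has no saddle point. Let R play r1 with probability p; indifference gives 10p + 7(1−p) = 13(1−p), so p = 3/8.
Similarly C's optimal q on 1 is 13/16, and the value is 10·(13/16) + (0)·(3/16) = 65/8.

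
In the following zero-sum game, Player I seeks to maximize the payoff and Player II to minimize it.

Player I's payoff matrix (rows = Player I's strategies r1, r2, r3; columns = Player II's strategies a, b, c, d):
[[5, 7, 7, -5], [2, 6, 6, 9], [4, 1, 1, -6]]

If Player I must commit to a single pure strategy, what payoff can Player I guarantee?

2

The worst-case payoff for each row is r1: -5, r2: 2, r3: -6.
The best of these is 2.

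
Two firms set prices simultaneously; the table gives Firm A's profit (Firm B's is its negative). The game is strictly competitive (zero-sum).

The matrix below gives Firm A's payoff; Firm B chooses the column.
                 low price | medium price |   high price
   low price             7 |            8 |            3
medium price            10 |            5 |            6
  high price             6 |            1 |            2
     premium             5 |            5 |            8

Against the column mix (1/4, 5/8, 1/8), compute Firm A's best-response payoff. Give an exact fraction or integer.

57/8

low price: (7)·(1/4) + (8)·(5/8) + (3)·(1/8) = 57/8.
medium price: (10)·(1/4) + (5)·(5/8) + (6)·(1/8) = 51/8.
high price: (6)·(1/4) + (1)·(5/8) + (2)·(1/8) = 19/8.
premium: (5)·(1/4) + (5)·(5/8) + (8)·(1/8) = 43/8.
The best pure response is low price with expected payoff 57/8.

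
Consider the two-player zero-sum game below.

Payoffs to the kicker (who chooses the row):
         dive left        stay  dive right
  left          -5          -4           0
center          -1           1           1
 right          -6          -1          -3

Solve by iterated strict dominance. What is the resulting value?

Row left is strictly dominated by row center (-1>-5, 1>-4, 1>0); eliminate left.
Row right is strictly dominated by row center (-1>-6, 1>-1, 1>-3); eliminate right.
Column dive right is strictly dominated by dive left for the goalkeeper (-1<1); eliminate dive right.
Column stay is strictly dominated by dive left for the goalkeeper (-1<1); eliminate stay.
Only (center, dive left) remains, with payoff -1.

-1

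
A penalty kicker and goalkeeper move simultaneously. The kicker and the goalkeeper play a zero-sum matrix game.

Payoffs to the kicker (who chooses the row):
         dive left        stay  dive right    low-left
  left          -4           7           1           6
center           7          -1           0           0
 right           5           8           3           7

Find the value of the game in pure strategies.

3

Row minima: -4, -1, 3 → the kicker's maximin is 3.
Column maxima: 7, 8, 3, 7 → the goalkeeper's minimax is 3.
They coincide at (right, dive right), so the value is 3.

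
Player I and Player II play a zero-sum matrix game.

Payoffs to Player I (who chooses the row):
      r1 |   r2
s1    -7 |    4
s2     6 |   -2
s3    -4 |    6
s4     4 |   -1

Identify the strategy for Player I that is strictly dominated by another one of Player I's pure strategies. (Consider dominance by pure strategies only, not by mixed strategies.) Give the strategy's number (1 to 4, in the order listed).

1

Compare s1 with s3: -4 > -7, 6 > 4.
So s3 strictly dominates s1 for Player I; s1 is strictly dominated.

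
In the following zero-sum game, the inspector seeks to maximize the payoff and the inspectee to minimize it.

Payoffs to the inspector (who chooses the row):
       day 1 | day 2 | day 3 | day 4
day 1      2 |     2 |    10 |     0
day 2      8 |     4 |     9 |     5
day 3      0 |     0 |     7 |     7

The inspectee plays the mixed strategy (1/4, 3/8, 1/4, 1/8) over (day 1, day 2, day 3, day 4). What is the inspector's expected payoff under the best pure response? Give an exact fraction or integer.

51/8

day 1: (2)·(1/4) + (2)·(3/8) + (10)·(1/4) + (0)·(1/8) = 15/4.
day 2: (8)·(1/4) + (4)·(3/8) + (9)·(1/4) + (5)·(1/8) = 51/8.
day 3: (0)·(1/4) + (0)·(3/8) + (7)·(1/4) + (7)·(1/8) = 21/8.
The best pure response is day 2 with expected payoff 51/8.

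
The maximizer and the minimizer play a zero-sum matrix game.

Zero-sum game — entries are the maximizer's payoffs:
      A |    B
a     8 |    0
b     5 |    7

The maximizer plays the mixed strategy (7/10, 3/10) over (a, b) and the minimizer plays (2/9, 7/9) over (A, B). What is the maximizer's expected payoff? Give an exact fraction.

Against (2/9, 7/9), each row's expected payoff is a: 16/9; b: 59/9.
Taking the (7/10, 3/10)-weighted average: (7/10)·(16/9) + (3/10)·(59/9) = 289/90.

289/90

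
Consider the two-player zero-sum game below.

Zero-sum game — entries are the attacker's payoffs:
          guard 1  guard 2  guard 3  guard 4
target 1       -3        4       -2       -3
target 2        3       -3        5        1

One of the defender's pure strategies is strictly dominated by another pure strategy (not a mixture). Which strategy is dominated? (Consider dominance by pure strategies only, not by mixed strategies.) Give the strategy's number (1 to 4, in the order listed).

3

The defender prefers columns that give the attacker less. Compare guard 3 with guard 1: -3 < -2, 3 < 5.
So guard 1 strictly dominates guard 3 for the defender; guard 3 is strictly dominated.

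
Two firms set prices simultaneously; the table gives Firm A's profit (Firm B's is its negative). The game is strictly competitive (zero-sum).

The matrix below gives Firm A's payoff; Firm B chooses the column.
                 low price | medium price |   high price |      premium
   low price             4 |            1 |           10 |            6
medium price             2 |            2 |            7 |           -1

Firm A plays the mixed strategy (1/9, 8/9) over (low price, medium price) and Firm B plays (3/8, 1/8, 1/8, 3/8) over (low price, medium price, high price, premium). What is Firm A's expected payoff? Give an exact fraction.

Against (3/8, 1/8, 1/8, 3/8), each row's expected payoff is low price: 41/8; medium price: 3/2.
Taking the (1/9, 8/9)-weighted average: (1/9)·(41/8) + (8/9)·(3/2) = 137/72.

137/72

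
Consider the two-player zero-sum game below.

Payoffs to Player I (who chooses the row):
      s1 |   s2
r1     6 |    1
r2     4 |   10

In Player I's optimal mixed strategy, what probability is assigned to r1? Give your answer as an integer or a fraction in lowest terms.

6/11

Row minima are 1 and 4, so Player I's maximin is 4; column maxima are 6 and 10, so Player II's minimax is 6. These differ, so the equilibrium is in mixed strategies.
Let Player I play r1 with probability p. Player II is indifferent when 6p + 4(1−p) = p + 10(1−p), giving p = 6/11.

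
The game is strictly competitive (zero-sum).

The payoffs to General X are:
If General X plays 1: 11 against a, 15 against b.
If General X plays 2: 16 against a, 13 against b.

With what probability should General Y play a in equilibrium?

Row minima are 11 and 13, so General X's maximin is 13; column maxima are 16 and 15, so General Y's minimax is 15. These differ, so the equilibrium is in mixed strategies.
Let General Y play a with probability q. General X is indifferent when 11q + 15(1−q) = 16q + 13(1−q), giving q = 2/7.

2/7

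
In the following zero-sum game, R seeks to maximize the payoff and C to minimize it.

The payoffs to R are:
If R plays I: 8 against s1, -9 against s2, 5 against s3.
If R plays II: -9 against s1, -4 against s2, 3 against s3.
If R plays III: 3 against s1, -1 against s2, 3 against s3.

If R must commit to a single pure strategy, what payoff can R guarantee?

The worst-case payoff for each row is I: -9, II: -9, III: -1.
The best of these is -1.

-1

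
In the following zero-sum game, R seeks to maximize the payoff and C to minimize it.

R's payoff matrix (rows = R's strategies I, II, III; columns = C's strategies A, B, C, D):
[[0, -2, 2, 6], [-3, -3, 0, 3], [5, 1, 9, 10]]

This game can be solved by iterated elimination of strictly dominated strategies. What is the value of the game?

Column C is strictly dominated by A for C (0<2, -3<0, 5<9); eliminate C.
Row I is strictly dominated by row III (5>0, 1>-2, 10>6); eliminate I.
Row II is strictly dominated by row III (5>-3, 1>-3, 10>3); eliminate II.
Column A is strictly dominated by B for C (1<5); eliminate A.
Column D is strictly dominated by B for C (1<10); eliminate D.
Only (III, B) remains, with payoff 1.

1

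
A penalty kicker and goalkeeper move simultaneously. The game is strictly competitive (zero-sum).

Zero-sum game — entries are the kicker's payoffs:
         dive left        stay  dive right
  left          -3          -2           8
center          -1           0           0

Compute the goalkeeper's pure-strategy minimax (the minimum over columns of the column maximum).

The worst case (largest entry) in each column is dive left: -1, stay: 0, dive right: 8.
The best (smallest) of these is -1.

-1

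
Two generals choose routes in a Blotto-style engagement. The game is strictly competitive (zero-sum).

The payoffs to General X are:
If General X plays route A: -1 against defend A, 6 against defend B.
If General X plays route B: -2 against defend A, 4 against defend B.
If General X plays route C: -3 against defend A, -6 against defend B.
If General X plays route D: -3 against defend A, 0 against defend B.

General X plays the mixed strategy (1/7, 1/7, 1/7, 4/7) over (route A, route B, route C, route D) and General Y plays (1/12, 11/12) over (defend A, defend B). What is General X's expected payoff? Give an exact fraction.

Against (1/12, 11/12), each row's expected payoff is route A: 65/12; route B: 7/2; route C: -23/4; route D: -1/4.
Taking the (1/7, 1/7, 1/7, 4/7)-weighted average: (1/7)·(65/12) + (1/7)·(7/2) + (1/7)·(-23/4) + (4/7)·(-1/4) = 13/42.

13/42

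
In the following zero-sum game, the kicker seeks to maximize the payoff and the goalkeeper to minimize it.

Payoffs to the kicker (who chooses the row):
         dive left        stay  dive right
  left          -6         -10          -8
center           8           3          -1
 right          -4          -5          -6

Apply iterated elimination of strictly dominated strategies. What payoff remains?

-1

Column dive left is strictly dominated by stay for the goalkeeper (-10<-6, 3<8, -5<-4); eliminate dive left.
Row right is strictly dominated by row center (3>-5, -1>-6); eliminate right.
Row left is strictly dominated by row center (3>-10, -1>-8); eliminate left.
Column stay is strictly dominated by dive right for the goalkeeper (-1<3); eliminate stay.
Only (center, dive right) remains, with payoff -1.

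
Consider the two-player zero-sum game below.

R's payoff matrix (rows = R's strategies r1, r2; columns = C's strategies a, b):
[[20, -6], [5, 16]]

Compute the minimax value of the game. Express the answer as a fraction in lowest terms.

Row minima are -6 and 5, so R's maximin is 5; column maxima are 20 and 16, so C's minimax is 16. These differ, so the equilibrium is in mixed strategies.
Let R play r1 with probability p. C is indifferent when 20p + 5(1−p) = −6p + 16(1−p), giving p = 11/37.
Let C play a with probability q. R is indifferent when 20q − 6(1−q) = 5q + 16(1−q), giving q = 22/37.
The value is 20·(22/37) + (-6)·(15/37) = 350/37.

350/37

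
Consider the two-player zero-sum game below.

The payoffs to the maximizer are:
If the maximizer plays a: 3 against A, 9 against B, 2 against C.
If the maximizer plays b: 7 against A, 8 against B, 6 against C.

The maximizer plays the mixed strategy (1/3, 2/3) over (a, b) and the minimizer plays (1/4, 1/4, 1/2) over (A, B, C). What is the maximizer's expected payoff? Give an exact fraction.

35/6

Against (1/4, 1/4, 1/2), each row's expected payoff is a: 4; b: 27/4.
Taking the (1/3, 2/3)-weighted average: (1/3)·(4) + (2/3)·(27/4) = 35/6.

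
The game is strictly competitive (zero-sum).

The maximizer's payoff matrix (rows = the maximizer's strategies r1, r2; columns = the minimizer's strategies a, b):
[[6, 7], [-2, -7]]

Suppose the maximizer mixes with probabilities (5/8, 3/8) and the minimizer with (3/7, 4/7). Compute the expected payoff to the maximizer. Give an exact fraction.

16/7

Against (3/7, 4/7), each row's expected payoff is r1: 46/7; r2: -34/7.
Taking the (5/8, 3/8)-weighted average: (5/8)·(46/7) + (3/8)·(-34/7) = 16/7.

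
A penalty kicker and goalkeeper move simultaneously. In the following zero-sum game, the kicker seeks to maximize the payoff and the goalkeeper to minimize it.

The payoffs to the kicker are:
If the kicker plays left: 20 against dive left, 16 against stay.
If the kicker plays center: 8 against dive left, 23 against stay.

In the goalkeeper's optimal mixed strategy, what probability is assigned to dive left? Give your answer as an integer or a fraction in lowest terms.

Row minima are 16 and 8, so the kicker's maximin is 16; column maxima are 20 and 23, so the goalkeeper's minimax is 20. These differ, so the equilibrium is in mixed strategies.
Let the goalkeeper play dive left with probability q. The kicker is indifferent when 20q + 16(1−q) = 8q + 23(1−q), giving q = 7/19.

7/19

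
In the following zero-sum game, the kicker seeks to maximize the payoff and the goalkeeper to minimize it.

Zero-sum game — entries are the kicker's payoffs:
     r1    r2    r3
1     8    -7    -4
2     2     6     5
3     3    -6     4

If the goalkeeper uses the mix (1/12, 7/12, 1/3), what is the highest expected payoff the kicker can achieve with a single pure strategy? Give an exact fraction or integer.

16/3

1: (8)·(1/12) + (-7)·(7/12) + (-4)·(1/3) = -19/4.
2: (2)·(1/12) + (6)·(7/12) + (5)·(1/3) = 16/3.
3: (3)·(1/12) + (-6)·(7/12) + (4)·(1/3) = -23/12.
The best pure response is 2 with expected payoff 16/3.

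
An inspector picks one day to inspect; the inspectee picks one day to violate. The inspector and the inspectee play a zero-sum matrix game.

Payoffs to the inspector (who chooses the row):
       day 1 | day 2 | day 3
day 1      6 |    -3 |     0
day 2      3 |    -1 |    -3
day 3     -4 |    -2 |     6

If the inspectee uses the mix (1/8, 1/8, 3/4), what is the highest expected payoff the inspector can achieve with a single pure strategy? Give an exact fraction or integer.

15/4

day 1: (6)·(1/8) + (-3)·(1/8) + (0)·(3/4) = 3/8.
day 2: (3)·(1/8) + (-1)·(1/8) + (-3)·(3/4) = -2.
day 3: (-4)·(1/8) + (-2)·(1/8) + (6)·(3/4) = 15/4.
The best pure response is day 3 with expected payoff 15/4.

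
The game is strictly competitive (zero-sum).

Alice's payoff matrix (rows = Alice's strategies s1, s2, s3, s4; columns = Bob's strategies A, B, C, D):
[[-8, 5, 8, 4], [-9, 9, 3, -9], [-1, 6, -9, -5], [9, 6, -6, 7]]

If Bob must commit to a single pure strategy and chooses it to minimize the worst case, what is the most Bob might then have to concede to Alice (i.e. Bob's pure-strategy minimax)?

7

The worst case (largest entry) in each column is A: 9, B: 9, C: 8, D: 7.
The best (smallest) of these is 7.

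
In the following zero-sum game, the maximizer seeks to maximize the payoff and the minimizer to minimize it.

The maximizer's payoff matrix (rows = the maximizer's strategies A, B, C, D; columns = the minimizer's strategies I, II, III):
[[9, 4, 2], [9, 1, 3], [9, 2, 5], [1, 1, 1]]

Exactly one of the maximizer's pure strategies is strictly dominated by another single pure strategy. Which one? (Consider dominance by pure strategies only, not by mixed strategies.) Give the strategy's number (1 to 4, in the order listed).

4

Compare D with A: 9 > 1, 4 > 1, 2 > 1.
So A strictly dominates D for the maximizer; D is strictly dominated.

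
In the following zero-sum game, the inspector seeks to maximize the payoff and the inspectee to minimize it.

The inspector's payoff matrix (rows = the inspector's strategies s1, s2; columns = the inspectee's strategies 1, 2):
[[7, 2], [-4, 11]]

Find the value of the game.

17/4

Row minima are 2 and -4, so the inspector's maximin is 2; column maxima are 7 and 11, so the inspectee's minimax is 7. These differ, so the equilibrium is in mixed strategies.
Let the inspector play s1 with probability p. The inspectee is indifferent when 7p − 4(1−p) = 2p + 11(1−p), giving p = 3/4.
Let the inspectee play 1 with probability q. The inspector is indifferent when 7q + 2(1−q) = −4q + 11(1−q), giving q = 9/20.
The value is 7·(9/20) + (2)·(11/20) = 17/4.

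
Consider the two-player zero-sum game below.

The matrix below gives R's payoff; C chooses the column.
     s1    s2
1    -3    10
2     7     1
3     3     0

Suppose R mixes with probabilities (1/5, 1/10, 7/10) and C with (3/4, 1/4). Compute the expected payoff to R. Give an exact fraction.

87/40

Against (3/4, 1/4), each row's expected payoff is 1: 1/4; 2: 11/2; 3: 9/4.
Taking the (1/5, 1/10, 7/10)-weighted average: (1/5)·(1/4) + (1/10)·(11/2) + (7/10)·(9/4) = 87/40.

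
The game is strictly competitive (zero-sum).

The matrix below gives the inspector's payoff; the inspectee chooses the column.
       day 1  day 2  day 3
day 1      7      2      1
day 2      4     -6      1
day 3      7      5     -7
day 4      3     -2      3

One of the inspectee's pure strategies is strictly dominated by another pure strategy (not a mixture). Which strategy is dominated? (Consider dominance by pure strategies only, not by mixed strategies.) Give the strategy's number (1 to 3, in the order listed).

The inspectee prefers columns that give the inspector less. Compare day 1 with day 2: 2 < 7, -6 < 4, 5 < 7, -2 < 3.
So day 2 strictly dominates day 1 for the inspectee; day 1 is strictly dominated.

1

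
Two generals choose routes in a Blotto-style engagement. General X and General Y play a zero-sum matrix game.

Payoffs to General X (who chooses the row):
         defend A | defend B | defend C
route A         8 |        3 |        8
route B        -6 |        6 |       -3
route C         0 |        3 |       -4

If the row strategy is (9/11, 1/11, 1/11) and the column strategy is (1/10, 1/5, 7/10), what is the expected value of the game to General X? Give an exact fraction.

Against (1/10, 1/5, 7/10), each row's expected payoff is route A: 7; route B: -3/2; route C: -11/5.
Taking the (9/11, 1/11, 1/11)-weighted average: (9/11)·(7) + (1/11)·(-3/2) + (1/11)·(-11/5) = 593/110.

593/110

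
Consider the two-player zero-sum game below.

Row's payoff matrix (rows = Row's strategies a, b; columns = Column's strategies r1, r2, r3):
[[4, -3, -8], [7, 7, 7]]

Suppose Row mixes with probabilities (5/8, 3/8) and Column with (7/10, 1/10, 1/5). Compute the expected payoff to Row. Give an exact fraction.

51/16

Against (7/10, 1/10, 1/5), each row's expected payoff is a: 9/10; b: 7.
Taking the (5/8, 3/8)-weighted average: (5/8)·(9/10) + (3/8)·(7) = 51/16.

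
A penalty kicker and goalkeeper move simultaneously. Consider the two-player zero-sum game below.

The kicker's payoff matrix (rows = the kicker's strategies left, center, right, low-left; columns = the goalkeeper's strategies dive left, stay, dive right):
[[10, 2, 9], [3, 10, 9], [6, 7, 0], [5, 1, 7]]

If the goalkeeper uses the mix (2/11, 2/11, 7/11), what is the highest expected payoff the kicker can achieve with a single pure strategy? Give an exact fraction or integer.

left: (10)·(2/11) + (2)·(2/11) + (9)·(7/11) = 87/11.
center: (3)·(2/11) + (10)·(2/11) + (9)·(7/11) = 89/11.
right: (6)·(2/11) + (7)·(2/11) + (0)·(7/11) = 26/11.
low-left: (5)·(2/11) + (1)·(2/11) + (7)·(7/11) = 61/11.
The best pure response is center with expected payoff 89/11.

89/11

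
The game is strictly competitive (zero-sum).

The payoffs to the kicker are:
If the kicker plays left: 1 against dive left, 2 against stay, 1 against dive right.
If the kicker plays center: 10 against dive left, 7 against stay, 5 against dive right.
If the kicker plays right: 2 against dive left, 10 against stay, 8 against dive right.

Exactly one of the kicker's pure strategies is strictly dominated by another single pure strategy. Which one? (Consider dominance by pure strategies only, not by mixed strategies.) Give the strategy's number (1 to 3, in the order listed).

1

Compare left with center: 10 > 1, 7 > 2, 5 > 1.
So center strictly dominates left for the kicker; left is strictly dominated.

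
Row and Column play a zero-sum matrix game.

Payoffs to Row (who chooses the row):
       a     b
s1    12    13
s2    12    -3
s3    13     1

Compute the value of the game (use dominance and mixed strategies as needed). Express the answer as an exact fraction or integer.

157/13

Row s2 is strictly dominated by row s3, so Row never plays it.
The remaining 2×2 game on (s1, s3) × (a, b) has no saddle point. Let Row play s1 with probability p; indifference gives 12p + 13(1−p) = 13p + (1−p), so p = 12/13.
Similarly Column's optimal q on a is 12/13, and the value is 12·(12/13) + (13)·(1/13) = 157/13.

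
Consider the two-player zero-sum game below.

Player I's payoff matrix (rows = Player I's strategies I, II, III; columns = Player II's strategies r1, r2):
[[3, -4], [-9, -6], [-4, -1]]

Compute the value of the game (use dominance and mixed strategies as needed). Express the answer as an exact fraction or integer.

Row II is strictly dominated by row III, so Player I never plays it.
The remaining 2×2 game on (I, III) × (r1, r2) has no saddle point. Let Player I play I with probability p; indifference gives 3p − 4(1−p) = −4p − (1−p), so p = 3/10.
Similarly Player II's optimal q on r1 is 3/10, and the value is 3·(3/10) + (-4)·(7/10) = -19/10.

-19/10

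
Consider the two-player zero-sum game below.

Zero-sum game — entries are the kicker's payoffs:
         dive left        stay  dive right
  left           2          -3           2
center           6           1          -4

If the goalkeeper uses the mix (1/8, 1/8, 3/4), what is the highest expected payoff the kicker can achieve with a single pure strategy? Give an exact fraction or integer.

11/8

left: (2)·(1/8) + (-3)·(1/8) + (2)·(3/4) = 11/8.
center: (6)·(1/8) + (1)·(1/8) + (-4)·(3/4) = -17/8.
The best pure response is left with expected payoff 11/8.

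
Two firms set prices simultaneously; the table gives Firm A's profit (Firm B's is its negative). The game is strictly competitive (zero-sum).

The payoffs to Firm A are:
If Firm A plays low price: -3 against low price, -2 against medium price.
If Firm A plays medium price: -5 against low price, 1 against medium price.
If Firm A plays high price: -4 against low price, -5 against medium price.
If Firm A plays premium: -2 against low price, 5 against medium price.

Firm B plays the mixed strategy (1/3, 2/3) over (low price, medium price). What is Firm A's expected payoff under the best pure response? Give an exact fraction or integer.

8/3

low price: (-3)·(1/3) + (-2)·(2/3) = -7/3.
medium price: (-5)·(1/3) + (1)·(2/3) = -1.
high price: (-4)·(1/3) + (-5)·(2/3) = -14/3.
premium: (-2)·(1/3) + (5)·(2/3) = 8/3.
The best pure response is premium with expected payoff 8/3.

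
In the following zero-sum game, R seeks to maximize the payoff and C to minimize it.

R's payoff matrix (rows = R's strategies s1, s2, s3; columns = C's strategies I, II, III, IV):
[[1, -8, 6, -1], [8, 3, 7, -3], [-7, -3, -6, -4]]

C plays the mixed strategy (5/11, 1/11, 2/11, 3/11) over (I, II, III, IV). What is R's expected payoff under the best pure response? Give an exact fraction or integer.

48/11

s1: (1)·(5/11) + (-8)·(1/11) + (6)·(2/11) + (-1)·(3/11) = 6/11.
s2: (8)·(5/11) + (3)·(1/11) + (7)·(2/11) + (-3)·(3/11) = 48/11.
s3: (-7)·(5/11) + (-3)·(1/11) + (-6)·(2/11) + (-4)·(3/11) = -62/11.
The best pure response is s2 with expected payoff 48/11.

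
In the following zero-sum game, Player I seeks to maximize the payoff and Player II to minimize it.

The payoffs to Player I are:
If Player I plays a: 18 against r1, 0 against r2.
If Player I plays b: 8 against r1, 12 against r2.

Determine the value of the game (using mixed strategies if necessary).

108/11

Row minima are 0 and 8, so Player I's maximin is 8; column maxima are 18 and 12, so Player II's minimax is 12. These differ, so the equilibrium is in mixed strategies.
Let Player I play a with probability p. Player II is indifferent when 18p + 8(1−p) = 12(1−p), giving p = 2/11.
Let Player II play r1 with probability q. Player I is indifferent when 18q = 8q + 12(1−q), giving q = 6/11.
The value is 18·(6/11) + (0)·(5/11) = 108/11.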